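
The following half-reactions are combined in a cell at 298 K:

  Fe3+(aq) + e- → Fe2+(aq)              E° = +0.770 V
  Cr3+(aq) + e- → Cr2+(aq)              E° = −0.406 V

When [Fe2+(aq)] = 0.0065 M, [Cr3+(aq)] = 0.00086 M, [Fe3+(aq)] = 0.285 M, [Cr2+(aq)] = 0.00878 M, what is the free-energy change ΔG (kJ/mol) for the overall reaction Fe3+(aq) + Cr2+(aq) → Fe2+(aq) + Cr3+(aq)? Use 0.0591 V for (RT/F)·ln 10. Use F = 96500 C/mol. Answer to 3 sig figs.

With Fe³⁺/Fe²⁺ reduced at the cathode, E°cell = +0.770 − (−0.406) = +1.176 V and n = 1.
Q = ([Fe2+(aq)]·[Cr3+(aq)]) / ([Fe3+(aq)]·[Cr2+(aq)]) = 0.00223, so log Q = −2.651 and E = +1.176 − (0.0591/1)(−2.651) = +1.3327 V.
Finally ΔG = −nFE = −(1)(96500 C/mol)(+1.3327 V) = −129 kJ/mol.

−129 kJ/mol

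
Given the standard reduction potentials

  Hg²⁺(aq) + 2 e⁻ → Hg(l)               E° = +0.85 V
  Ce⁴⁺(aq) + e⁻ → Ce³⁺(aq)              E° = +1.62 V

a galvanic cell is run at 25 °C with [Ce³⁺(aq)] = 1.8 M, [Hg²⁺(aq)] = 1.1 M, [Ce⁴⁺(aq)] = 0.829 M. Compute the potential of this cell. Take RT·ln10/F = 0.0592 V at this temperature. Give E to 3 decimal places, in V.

+0.749 V

Ce⁴⁺/Ce³⁺ is reduced (cathode, E° = +1.62 V) and Hg²⁺/Hg is oxidized (anode).
The standard potential is +1.62 − (+0.85) = +0.77 V and the balanced reaction transfers n = 2 electrons.
The balanced reaction is 2 Ce⁴⁺(aq) + Hg(l) → 2 Ce³⁺(aq) + Hg²⁺(aq), so Q = ([Ce³⁺(aq)]^2·[Hg²⁺(aq)]) / [Ce⁴⁺(aq)]^2 = 5.19 and log Q = 0.715.
Applying E = E° − (RT ln10/nF)·log Q gives +0.77 − (0.0592/2)(0.715) = +0.749 V.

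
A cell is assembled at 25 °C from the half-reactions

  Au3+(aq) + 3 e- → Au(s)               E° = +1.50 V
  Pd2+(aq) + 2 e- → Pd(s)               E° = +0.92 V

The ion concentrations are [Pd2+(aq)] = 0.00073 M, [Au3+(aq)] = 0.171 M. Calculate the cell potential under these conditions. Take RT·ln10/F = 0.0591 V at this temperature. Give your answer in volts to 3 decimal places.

Au³⁺/Au is reduced (cathode, E° = +1.50 V) and Pd²⁺/Pd is oxidized (anode).
E°cell = E°cat − E°an = +1.50 − (+0.92) = +0.58 V; n = 6.
The balanced reaction is 2 Au3+(aq) + 3 Pd(s) → 2 Au(s) + 3 Pd2+(aq), so Q = [Pd2+(aq)]^3 / [Au3+(aq)]^2 = 1.33×10^−8 and log Q = −7.876.
By the Nernst equation, E = +0.58 − (0.0591/6)·(−7.876) = +0.658 V.

+0.658 V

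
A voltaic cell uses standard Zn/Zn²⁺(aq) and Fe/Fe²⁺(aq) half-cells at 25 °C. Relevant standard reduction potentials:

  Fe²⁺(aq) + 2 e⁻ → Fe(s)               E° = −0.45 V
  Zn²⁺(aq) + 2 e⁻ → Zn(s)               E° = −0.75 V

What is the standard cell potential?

The Fe²⁺/Fe couple has the higher E°, so Fe ion is reduced (cathode) and Zn is oxidized (anode).
E°cell = E°(cathode) − E°(anode) = −0.45 − (−0.75) = +0.30 V.

+0.30 V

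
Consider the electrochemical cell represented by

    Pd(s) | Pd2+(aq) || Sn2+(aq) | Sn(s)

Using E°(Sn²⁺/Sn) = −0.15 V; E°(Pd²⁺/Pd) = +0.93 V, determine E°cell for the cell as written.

−1.08 V

By convention the left-hand electrode in cell notation is the anode (oxidation) and the right-hand electrode is the cathode (reduction).
E°cell = E°(right) − E°(left) = −0.15 − (+0.93) = −1.08 V.
The negative sign shows that, as written, the cell would require an external voltage to drive the reaction.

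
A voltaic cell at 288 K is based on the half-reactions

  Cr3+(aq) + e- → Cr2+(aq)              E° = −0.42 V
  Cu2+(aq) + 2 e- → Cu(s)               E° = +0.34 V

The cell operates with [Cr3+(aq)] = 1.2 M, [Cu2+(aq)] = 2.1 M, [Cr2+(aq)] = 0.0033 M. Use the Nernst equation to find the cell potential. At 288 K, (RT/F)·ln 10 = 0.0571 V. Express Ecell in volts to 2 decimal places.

Cu²⁺/Cu is reduced (cathode, E° = +0.34 V) and Cr³⁺/Cr²⁺ is oxidized (anode).
E°cell = +0.34 − (−0.42) = +0.76 V, with n = 2 electrons transferred.
Balancing gives Cu2+(aq) + 2 Cr2+(aq) → Cu(s) + 2 Cr3+(aq); hence Q = [Cr3+(aq)]^2 / ([Cu2+(aq)]·[Cr2+(aq)]^2) = 6.3×10^4 (log Q = 4.799).
Applying E = E° − (RT ln10/nF)·log Q gives +0.76 − (0.0571/2)(4.799) = +0.62 V.

+0.62 V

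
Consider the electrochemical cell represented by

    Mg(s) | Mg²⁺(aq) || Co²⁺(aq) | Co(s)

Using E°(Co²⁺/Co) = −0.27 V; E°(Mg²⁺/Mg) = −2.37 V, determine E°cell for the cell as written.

+2.10 V

By convention the left-hand electrode in cell notation is the anode (oxidation) and the right-hand electrode is the cathode (reduction).
E°cell = E°(right) − E°(left) = −0.27 − (−2.37) = +2.10 V.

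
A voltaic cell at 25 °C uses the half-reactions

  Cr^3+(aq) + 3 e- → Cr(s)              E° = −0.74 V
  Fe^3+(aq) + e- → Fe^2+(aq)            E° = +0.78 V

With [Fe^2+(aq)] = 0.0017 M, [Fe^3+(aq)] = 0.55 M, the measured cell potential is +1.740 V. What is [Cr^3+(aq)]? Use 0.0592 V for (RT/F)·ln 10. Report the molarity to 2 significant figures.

The Fe³⁺/Fe²⁺ couple has the larger reduction potential, so it is the cathode: E°cell = +0.78 − (−0.74) = +1.52 V and n = 3.
From the Nernst equation, log Q = n(E° − E)/0.0592 = 3·(+1.52 − (+1.740))/0.0592 = −11.149.
For 3 Fe^3+(aq) + Cr(s) → 3 Fe^2+(aq) + Cr^3+(aq), the reaction quotient is Q = ([Fe^2+(aq)]^3·[Cr^3+(aq)]) / [Fe^3+(aq)]^3.
Isolating [Cr^3+(aq)] in Q = 10^{−11.149} yields log [Cr^3+(aq)] = −3.619, i.e. 0.00024 M.

0.00024 M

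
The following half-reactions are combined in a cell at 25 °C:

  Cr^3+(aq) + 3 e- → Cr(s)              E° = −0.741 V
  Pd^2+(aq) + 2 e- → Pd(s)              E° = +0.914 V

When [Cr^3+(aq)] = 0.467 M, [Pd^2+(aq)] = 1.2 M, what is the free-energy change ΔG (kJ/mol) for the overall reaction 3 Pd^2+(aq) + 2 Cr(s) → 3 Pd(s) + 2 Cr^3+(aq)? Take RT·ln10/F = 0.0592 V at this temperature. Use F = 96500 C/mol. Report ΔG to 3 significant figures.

E°cell = +0.914 − (−0.741) = +1.655 V; the balanced reaction transfers n = 6 electrons.
The reaction quotient is [Cr^3+(aq)]^2 / [Pd^2+(aq)]^3 = 0.126; by Nernst, E = +1.655 − (0.0592/6)(−0.899) = +1.6639 V.
ΔG = −nFE = −(6)(96500)(+1.6639) J/mol = −963 kJ/mol.

−963 kJ/mol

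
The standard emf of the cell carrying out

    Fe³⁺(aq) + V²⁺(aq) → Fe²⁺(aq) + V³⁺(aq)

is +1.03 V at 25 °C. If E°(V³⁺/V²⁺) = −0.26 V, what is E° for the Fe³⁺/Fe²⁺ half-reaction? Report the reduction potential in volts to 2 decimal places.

+0.77 V

In the reaction as written the Fe³⁺/Fe²⁺ couple is reduced (cathode) and V³⁺/V²⁺ is oxidized (anode), so E°cell = E°(Fe³⁺/Fe²⁺) − E°(V³⁺/V²⁺).
E°(Fe³⁺/Fe²⁺) = E°cell + E°(anode) = +1.03 + (−0.26) = +0.77 V.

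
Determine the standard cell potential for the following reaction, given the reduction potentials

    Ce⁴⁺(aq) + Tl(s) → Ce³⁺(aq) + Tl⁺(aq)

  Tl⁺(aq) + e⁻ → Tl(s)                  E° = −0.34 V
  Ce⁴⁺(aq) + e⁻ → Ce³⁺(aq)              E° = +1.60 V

+1.94 V

Ce⁴⁺(aq) gains electrons, so the Ce⁴⁺/Ce³⁺ couple is the cathode; the Tl⁺/Tl couple is the anode.
E°cell = E°(cathode) − E°(anode) = +1.60 − (−0.34) = +1.94 V.
The positive value indicates the reaction is spontaneous as written.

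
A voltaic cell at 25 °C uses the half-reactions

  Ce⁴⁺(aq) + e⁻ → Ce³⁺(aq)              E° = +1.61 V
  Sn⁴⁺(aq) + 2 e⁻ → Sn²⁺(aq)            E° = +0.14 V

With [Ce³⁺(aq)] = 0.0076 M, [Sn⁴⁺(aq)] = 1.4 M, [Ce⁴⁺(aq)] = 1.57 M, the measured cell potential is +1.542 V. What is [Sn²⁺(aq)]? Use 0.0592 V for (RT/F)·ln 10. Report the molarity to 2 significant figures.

0.0089 M

With Ce⁴⁺/Ce³⁺ at the cathode and Sn⁴⁺/Sn²⁺ at the anode, E°cell = +1.61 − (+0.14) = +1.47 V (n = 2).
From the Nernst equation, log Q = n(E° − E)/0.0592 = 2·(+1.47 − (+1.542))/0.0592 = −2.432.
Balancing electrons gives 2 Ce⁴⁺(aq) + Sn²⁺(aq) → 2 Ce³⁺(aq) + Sn⁴⁺(aq); thus Q = ([Ce³⁺(aq)]^2·[Sn⁴⁺(aq)]) / ([Ce⁴⁺(aq)]^2·[Sn²⁺(aq)]).
Isolating [Sn²⁺(aq)] in Q = 10^{−2.432} yields log [Sn²⁺(aq)] = −2.052, i.e. 0.0089 M.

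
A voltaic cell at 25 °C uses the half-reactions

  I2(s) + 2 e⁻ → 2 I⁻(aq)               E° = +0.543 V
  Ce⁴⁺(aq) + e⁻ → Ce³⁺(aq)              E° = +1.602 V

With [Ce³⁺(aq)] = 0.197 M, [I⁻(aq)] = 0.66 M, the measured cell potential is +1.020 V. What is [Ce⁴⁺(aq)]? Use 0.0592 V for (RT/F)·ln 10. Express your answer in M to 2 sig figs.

0.065 M

Ce⁴⁺/Ce³⁺ is the cathode (higher E°); E°cell = +1.602 − (+0.543) = +1.059 V with n = 2.
Rearranging E = E° − (0.0592/n)·log Q gives log Q = 2(+1.059 − (+1.020))/0.0592 = 1.318.
The balanced reaction is 2 Ce⁴⁺(aq) + 2 I⁻(aq) → 2 Ce³⁺(aq) + I2(s), so Q = [Ce³⁺(aq)]^2 / ([Ce⁴⁺(aq)]^2·[I⁻(aq)]^2).
Substituting the known concentrations and solving, log [Ce⁴⁺(aq)] = −1.184 and [Ce⁴⁺(aq)] = 0.065 M.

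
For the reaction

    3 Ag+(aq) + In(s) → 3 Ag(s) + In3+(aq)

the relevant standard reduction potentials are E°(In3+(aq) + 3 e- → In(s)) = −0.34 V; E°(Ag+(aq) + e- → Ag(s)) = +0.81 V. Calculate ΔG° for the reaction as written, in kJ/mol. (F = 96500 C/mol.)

In the reaction as written Ag+(aq) is reduced, so the Ag⁺/Ag couple is the cathode and In³⁺/In is the anode.
E°cell = +0.81 − (−0.34) = +1.15 V; balancing electrons gives n = 3.
ΔG° = −nFE°cell = −(3)(96500)(+1.15) J/mol = −333 kJ/mol.

−333 kJ/mol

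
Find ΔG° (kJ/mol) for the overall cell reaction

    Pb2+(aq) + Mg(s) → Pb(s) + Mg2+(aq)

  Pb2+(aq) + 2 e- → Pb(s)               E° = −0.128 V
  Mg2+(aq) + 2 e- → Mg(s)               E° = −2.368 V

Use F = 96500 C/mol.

−432 kJ/mol

In the reaction as written Pb2+(aq) is reduced, so the Pb²⁺/Pb couple is the cathode and Mg²⁺/Mg is the anode.
E°cell = −0.128 − (−2.368) = +2.240 V; balancing electrons gives n = 2.
ΔG° = −nFE°cell = −(2)(96500)(+2.240) J/mol = −432 kJ/mol.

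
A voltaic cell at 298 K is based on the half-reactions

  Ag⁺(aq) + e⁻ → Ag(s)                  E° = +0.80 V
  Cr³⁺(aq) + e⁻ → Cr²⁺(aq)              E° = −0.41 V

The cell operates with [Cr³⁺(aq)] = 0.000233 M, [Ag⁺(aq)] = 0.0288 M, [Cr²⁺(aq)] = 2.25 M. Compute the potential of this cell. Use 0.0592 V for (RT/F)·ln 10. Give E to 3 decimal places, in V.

+1.355 V

The Ag⁺/Ag couple has the more positive E°, so it is the cathode; Cr³⁺/Cr²⁺ is the anode.
E°cell = E°cat − E°an = +0.80 − (−0.41) = +1.21 V; n = 1.
The balanced reaction is Ag⁺(aq) + Cr²⁺(aq) → Ag(s) + Cr³⁺(aq), so Q = [Cr³⁺(aq)] / ([Ag⁺(aq)]·[Cr²⁺(aq)]) = 0.0036 and log Q = −2.444.
Applying E = E° − (RT ln10/nF)·log Q gives +1.21 − (0.0592/1)(−2.444) = +1.355 V.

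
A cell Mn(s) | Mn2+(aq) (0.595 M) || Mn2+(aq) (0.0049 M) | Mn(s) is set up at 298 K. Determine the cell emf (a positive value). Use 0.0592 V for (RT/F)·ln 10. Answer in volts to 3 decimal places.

0.062 V

For a concentration cell E°cell = 0, since both electrodes use the same couple.
The compartment with the higher Mn2+(aq) concentration (0.595 M) acts as the cathode; ions are reduced there and produced at the dilute (0.0049 M) anode.
With n = 2, Ecell = −(0.0592/2)·log([dilute]/[conc]) = −(0.0592/2)·log(0.0049/0.595) = +0.062 V.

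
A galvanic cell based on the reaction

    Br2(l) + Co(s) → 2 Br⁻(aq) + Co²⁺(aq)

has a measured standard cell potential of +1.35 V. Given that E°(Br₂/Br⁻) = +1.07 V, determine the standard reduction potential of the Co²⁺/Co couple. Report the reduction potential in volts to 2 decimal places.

In the reaction as written the Br₂/Br⁻ couple is reduced (cathode) and Co²⁺/Co is oxidized (anode), so E°cell = E°(Br₂/Br⁻) − E°(Co²⁺/Co).
E°(Co²⁺/Co) = E°(cathode) − E°cell = +1.07 − (+1.35) = −0.28 V.

−0.28 V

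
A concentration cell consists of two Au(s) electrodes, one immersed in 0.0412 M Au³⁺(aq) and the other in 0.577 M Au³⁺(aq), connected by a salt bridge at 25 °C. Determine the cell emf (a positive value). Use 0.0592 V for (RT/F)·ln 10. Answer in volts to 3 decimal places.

0.023 V

For a concentration cell E°cell = 0, since both electrodes use the same couple.
The compartment with the higher Au³⁺(aq) concentration (0.577 M) acts as the cathode; ions are reduced there and produced at the dilute (0.0412 M) anode.
With n = 3, Ecell = −(0.0592/3)·log([dilute]/[conc]) = −(0.0592/3)·log(0.0412/0.577) = +0.023 V.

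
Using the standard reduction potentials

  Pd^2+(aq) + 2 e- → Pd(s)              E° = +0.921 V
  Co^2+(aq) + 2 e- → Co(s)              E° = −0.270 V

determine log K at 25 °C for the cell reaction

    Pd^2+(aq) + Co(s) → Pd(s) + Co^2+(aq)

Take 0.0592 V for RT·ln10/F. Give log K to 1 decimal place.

The Pd²⁺/Pd couple is reduced (cathode); E°cell = +0.921 − (−0.270) = +1.191 V with n = 2.
At equilibrium E = 0, so log K = nE°cell / 0.0592 = (2)(+1.191) / 0.0592 = 40.2.

log K = 40.2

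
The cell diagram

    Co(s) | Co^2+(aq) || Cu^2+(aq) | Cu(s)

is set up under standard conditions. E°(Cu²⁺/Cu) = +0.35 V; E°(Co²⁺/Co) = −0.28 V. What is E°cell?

By convention the left-hand electrode in cell notation is the anode (oxidation) and the right-hand electrode is the cathode (reduction).
E°cell = E°(right) − E°(left) = +0.35 − (−0.28) = +0.63 V.

+0.63 V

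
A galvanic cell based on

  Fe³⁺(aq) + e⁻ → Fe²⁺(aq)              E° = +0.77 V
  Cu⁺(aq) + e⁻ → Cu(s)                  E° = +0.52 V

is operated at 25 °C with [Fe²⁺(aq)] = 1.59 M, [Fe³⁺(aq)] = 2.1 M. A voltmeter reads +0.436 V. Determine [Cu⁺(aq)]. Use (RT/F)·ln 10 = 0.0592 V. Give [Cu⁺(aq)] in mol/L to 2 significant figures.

With Fe³⁺/Fe²⁺ at the cathode and Cu⁺/Cu at the anode, E°cell = +0.77 − (+0.52) = +0.25 V (n = 1).
From the Nernst equation, log Q = n(E° − E)/0.0592 = 1·(+0.25 − (+0.436))/0.0592 = −3.142.
Balancing electrons gives Fe³⁺(aq) + Cu(s) → Fe²⁺(aq) + Cu⁺(aq); thus Q = ([Fe²⁺(aq)]·[Cu⁺(aq)]) / [Fe³⁺(aq)].
Isolating [Cu⁺(aq)] in Q = 10^{−3.142} yields log [Cu⁺(aq)] = −3.021, i.e. 0.00095 M.

0.00095 M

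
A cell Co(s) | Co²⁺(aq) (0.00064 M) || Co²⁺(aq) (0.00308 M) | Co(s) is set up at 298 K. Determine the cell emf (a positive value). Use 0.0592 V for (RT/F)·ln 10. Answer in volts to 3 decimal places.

0.020 V

For a concentration cell E°cell = 0, since both electrodes use the same couple.
The compartment with the higher Co²⁺(aq) concentration (0.00308 M) acts as the cathode; ions are reduced there and produced at the dilute (0.00064 M) anode.
With n = 2, Ecell = −(0.0592/2)·log([dilute]/[conc]) = −(0.0592/2)·log(0.00064/0.00308) = +0.020 V.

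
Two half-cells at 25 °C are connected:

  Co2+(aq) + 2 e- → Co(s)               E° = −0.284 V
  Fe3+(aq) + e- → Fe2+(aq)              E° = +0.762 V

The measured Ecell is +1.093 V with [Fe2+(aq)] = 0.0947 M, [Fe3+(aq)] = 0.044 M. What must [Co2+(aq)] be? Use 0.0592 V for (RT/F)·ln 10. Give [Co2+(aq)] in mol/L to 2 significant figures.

With Fe³⁺/Fe²⁺ at the cathode and Co²⁺/Co at the anode, E°cell = +0.762 − (−0.284) = +1.046 V (n = 2).
From the Nernst equation, log Q = n(E° − E)/0.0592 = 2·(+1.046 − (+1.093))/0.0592 = −1.588.
The balanced reaction is 2 Fe3+(aq) + Co(s) → 2 Fe2+(aq) + Co2+(aq), so Q = ([Fe2+(aq)]^2·[Co2+(aq)]) / [Fe3+(aq)]^2.
Solving for the unknown gives log [Co2+(aq)] = −2.254, so [Co2+(aq)] ≈ 0.0056 M.

0.0056 M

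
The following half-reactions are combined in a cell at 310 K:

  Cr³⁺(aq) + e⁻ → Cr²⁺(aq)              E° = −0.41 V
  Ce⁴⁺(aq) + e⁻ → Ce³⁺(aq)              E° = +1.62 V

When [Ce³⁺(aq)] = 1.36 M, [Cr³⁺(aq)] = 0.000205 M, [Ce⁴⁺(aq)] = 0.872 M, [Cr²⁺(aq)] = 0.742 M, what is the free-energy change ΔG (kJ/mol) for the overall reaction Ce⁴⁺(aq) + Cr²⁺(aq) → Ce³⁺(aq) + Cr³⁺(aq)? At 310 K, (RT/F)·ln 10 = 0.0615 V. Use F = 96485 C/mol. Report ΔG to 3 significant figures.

E°cell = +1.62 − (−0.41) = +2.03 V; the balanced reaction transfers n = 1 electron.
Q = ([Ce³⁺(aq)]·[Cr³⁺(aq)]) / ([Ce⁴⁺(aq)]·[Cr²⁺(aq)]) = 0.000431, so log Q = −3.366 and E = +2.03 − (0.0615/1)(−3.366) = +2.2370 V.
Then ΔG = −nFE = −1 × 96485 × +2.2370 J/mol = −216 kJ/mol.

−216 kJ/mol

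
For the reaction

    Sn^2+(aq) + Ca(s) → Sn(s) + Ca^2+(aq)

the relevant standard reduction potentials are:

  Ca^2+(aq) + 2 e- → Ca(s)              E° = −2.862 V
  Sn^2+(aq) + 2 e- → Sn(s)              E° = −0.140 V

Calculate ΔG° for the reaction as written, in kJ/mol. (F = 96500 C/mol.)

In the reaction as written Sn^2+(aq) is reduced, so the Sn²⁺/Sn couple is the cathode and Ca²⁺/Ca is the anode.
E°cell = −0.140 − (−2.862) = +2.722 V; balancing electrons gives n = 2.
ΔG° = −nFE°cell = −(2)(96500)(+2.722) J/mol = −525 kJ/mol.

−525 kJ/mol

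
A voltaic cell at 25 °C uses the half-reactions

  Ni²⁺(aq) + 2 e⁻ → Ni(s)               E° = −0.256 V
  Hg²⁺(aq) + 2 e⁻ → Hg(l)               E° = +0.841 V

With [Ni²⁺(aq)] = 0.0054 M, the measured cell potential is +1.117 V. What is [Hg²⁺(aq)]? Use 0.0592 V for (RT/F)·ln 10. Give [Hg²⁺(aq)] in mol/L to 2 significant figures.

0.026 M

Hg²⁺/Hg is the cathode (higher E°); E°cell = +0.841 − (−0.256) = +1.097 V with n = 2.
Since E = E° − (0.0592/n)·log Q, log Q = n(E° − E)/0.0592 = −0.676.
For Hg²⁺(aq) + Ni(s) → Hg(l) + Ni²⁺(aq), the reaction quotient is Q = [Ni²⁺(aq)] / [Hg²⁺(aq)].
Solving for the unknown gives log [Hg²⁺(aq)] = −1.592, so [Hg²⁺(aq)] ≈ 0.026 M.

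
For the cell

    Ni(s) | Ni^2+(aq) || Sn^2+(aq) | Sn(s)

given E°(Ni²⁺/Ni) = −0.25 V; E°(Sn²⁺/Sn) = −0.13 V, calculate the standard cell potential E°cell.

+0.12 V

By convention the left-hand electrode in cell notation is the anode (oxidation) and the right-hand electrode is the cathode (reduction).
E°cell = E°(right) − E°(left) = −0.13 − (−0.25) = +0.12 V.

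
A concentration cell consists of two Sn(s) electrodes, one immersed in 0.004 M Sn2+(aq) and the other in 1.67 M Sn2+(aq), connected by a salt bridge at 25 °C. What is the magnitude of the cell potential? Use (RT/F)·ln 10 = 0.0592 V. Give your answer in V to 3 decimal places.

For a concentration cell E°cell = 0, since both electrodes use the same couple.
The compartment with the higher Sn2+(aq) concentration (1.67 M) acts as the cathode; ions are reduced there and produced at the dilute (0.004 M) anode.
With n = 2, Ecell = −(0.0592/2)·log([dilute]/[conc]) = −(0.0592/2)·log(0.004/1.67) = +0.078 V.

0.078 V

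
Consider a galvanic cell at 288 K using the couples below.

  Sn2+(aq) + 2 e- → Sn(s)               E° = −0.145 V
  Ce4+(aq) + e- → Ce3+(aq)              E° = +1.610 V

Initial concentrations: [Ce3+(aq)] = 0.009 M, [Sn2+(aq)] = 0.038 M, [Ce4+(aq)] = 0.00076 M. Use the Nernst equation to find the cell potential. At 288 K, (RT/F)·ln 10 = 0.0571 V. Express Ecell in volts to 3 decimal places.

Since E°(Ce⁴⁺/Ce³⁺) > E°(Sn²⁺/Sn), Ce⁴⁺/Ce³⁺ serves as the cathode.
E°cell = E°cat − E°an = +1.610 − (−0.145) = +1.755 V; n = 2.
Balancing gives 2 Ce4+(aq) + Sn(s) → 2 Ce3+(aq) + Sn2+(aq); hence Q = ([Ce3+(aq)]^2·[Sn2+(aq)]) / [Ce4+(aq)]^2 = 5.33 (log Q = 0.727).
By the Nernst equation, E = +1.755 − (0.0571/2)·(0.727) = +1.734 V.

+1.734 V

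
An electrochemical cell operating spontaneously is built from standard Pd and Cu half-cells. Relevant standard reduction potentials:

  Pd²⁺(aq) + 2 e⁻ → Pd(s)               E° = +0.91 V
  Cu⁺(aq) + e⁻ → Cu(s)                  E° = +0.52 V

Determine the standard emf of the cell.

The Pd²⁺/Pd couple has the higher E°, so Pd ion is reduced (cathode) and Cu is oxidized (anode).
E°cell = E°(cathode) − E°(anode) = +0.91 − (+0.52) = +0.39 V.

+0.39 V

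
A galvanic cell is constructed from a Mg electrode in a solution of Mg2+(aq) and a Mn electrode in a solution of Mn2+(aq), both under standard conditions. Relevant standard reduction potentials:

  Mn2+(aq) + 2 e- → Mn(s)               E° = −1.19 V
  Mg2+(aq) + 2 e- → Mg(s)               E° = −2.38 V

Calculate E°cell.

+1.19 V

The Mn²⁺/Mn couple has the higher E°, so Mn ion is reduced (cathode) and Mg is oxidized (anode).
E°cell = E°(cathode) − E°(anode) = −1.19 − (−2.38) = +1.19 V.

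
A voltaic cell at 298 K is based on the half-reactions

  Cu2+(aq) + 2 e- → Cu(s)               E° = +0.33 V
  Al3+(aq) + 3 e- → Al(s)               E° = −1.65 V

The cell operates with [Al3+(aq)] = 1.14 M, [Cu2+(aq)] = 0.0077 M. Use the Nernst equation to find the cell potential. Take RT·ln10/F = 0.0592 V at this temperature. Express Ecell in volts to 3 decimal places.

Cu²⁺/Cu is reduced (cathode, E° = +0.33 V) and Al³⁺/Al is oxidized (anode).
E°cell = +0.33 − (−1.65) = +1.98 V, with n = 6 electrons transferred.
For the overall reaction 3 Cu2+(aq) + 2 Al(s) → 3 Cu(s) + 2 Al3+(aq), Q = [Al3+(aq)]^2 / [Cu2+(aq)]^3 = 2.85×10^6, giving log Q = 6.454.
E = E° − (0.0592/n)·log Q = +1.98 − (0.0592/6)(6.454) = +1.916 V.

+1.916 V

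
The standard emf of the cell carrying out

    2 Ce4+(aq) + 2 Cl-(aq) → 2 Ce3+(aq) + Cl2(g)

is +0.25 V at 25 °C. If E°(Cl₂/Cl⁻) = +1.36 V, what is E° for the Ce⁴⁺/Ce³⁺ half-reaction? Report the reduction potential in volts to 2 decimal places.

+1.61 V

In the reaction as written the Ce⁴⁺/Ce³⁺ couple is reduced (cathode) and Cl₂/Cl⁻ is oxidized (anode), so E°cell = E°(Ce⁴⁺/Ce³⁺) − E°(Cl₂/Cl⁻).
E°(Ce⁴⁺/Ce³⁺) = E°cell + E°(anode) = +0.25 + (+1.36) = +1.61 V.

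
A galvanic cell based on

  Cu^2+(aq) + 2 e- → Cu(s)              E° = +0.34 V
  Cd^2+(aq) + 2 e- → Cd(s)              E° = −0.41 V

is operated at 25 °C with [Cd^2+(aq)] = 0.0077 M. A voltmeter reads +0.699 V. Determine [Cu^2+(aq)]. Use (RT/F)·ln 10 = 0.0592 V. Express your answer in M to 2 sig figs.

The Cu²⁺/Cu couple has the larger reduction potential, so it is the cathode: E°cell = +0.34 − (−0.41) = +0.75 V and n = 2.
Since E = E° − (0.0592/n)·log Q, log Q = n(E° − E)/0.0592 = 1.723.
For Cu^2+(aq) + Cd(s) → Cu(s) + Cd^2+(aq), the reaction quotient is Q = [Cd^2+(aq)] / [Cu^2+(aq)].
Substituting the known concentrations and solving, log [Cu^2+(aq)] = −3.837 and [Cu^2+(aq)] = 0.00015 M.

0.00015 M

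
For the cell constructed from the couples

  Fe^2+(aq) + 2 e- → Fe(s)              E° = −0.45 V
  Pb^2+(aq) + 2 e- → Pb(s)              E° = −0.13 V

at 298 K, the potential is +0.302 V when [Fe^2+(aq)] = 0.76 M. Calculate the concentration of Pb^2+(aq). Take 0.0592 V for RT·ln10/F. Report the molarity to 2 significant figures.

Pb²⁺/Pb is the cathode (higher E°); E°cell = −0.13 − (−0.45) = +0.32 V with n = 2.
Since E = E° − (0.0592/n)·log Q, log Q = n(E° − E)/0.0592 = 0.608.
The balanced reaction is Pb^2+(aq) + Fe(s) → Pb(s) + Fe^2+(aq), so Q = [Fe^2+(aq)] / [Pb^2+(aq)].
Solving for the unknown gives log [Pb^2+(aq)] = −0.727, so [Pb^2+(aq)] ≈ 0.19 M.

0.19 M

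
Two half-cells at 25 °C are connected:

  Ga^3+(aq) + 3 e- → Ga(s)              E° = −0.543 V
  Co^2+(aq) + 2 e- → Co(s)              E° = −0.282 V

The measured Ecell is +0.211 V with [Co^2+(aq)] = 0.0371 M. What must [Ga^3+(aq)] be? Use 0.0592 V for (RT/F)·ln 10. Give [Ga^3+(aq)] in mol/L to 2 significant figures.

2.4 M

With Co²⁺/Co at the cathode and Ga³⁺/Ga at the anode, E°cell = −0.282 − (−0.543) = +0.261 V (n = 6).
Since E = E° − (0.0592/n)·log Q, log Q = n(E° − E)/0.0592 = 5.068.
Balancing electrons gives 3 Co^2+(aq) + 2 Ga(s) → 3 Co(s) + 2 Ga^3+(aq); thus Q = [Ga^3+(aq)]^2 / [Co^2+(aq)]^3.
Solving for the unknown gives log [Ga^3+(aq)] = 0.388, so [Ga^3+(aq)] ≈ 2.4 M.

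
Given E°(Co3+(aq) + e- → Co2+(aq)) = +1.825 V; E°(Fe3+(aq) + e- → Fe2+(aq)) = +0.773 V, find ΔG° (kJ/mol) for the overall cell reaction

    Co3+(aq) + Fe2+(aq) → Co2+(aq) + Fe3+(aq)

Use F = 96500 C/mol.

−102 kJ/mol

In the reaction as written Co3+(aq) is reduced, so the Co³⁺/Co²⁺ couple is the cathode and Fe³⁺/Fe²⁺ is the anode.
E°cell = +1.825 − (+0.773) = +1.052 V; balancing electrons gives n = 1.
ΔG° = −nFE°cell = −(1)(96500)(+1.052) J/mol = −102 kJ/mol.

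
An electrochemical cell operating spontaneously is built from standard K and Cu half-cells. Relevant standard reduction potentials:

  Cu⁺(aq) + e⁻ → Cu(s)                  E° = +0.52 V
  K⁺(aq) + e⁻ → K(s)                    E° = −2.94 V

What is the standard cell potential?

+3.46 V

The Cu⁺/Cu couple has the higher E°, so Cu ion is reduced (cathode) and K is oxidized (anode).
E°cell = E°(cathode) − E°(anode) = +0.52 − (−2.94) = +3.46 V.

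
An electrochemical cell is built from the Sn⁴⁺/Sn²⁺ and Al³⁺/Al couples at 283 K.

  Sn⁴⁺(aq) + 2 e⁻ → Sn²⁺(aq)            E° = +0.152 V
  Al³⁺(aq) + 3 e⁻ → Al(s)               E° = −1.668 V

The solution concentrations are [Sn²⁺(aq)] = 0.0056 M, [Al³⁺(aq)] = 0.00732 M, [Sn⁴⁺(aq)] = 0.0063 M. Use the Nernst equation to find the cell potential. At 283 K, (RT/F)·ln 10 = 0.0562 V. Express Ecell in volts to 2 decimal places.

Since E°(Sn⁴⁺/Sn²⁺) > E°(Al³⁺/Al), Sn⁴⁺/Sn²⁺ serves as the cathode.
E°cell = +0.152 − (−1.668) = +1.820 V, with n = 6 electrons transferred.
The balanced reaction is 3 Sn⁴⁺(aq) + 2 Al(s) → 3 Sn²⁺(aq) + 2 Al³⁺(aq), so Q = ([Sn²⁺(aq)]^3·[Al³⁺(aq)]^2) / [Sn⁴⁺(aq)]^3 = 3.76×10^−5 and log Q = −4.424.
By the Nernst equation, E = +1.820 − (0.0562/6)·(−4.424) = +1.86 V.

+1.86 V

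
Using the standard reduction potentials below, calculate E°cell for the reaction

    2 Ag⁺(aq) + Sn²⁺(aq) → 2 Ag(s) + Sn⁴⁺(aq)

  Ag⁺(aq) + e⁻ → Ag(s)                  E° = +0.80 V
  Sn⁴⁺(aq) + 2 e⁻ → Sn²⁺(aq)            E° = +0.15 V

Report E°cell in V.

In the reaction as written, Ag⁺(aq) is reduced (cathode) and Sn⁴⁺(aq) is produced by oxidation at the anode.
E°cell = E°(cathode) − E°(anode) = +0.80 − (+0.15) = +0.65 V.

+0.65 V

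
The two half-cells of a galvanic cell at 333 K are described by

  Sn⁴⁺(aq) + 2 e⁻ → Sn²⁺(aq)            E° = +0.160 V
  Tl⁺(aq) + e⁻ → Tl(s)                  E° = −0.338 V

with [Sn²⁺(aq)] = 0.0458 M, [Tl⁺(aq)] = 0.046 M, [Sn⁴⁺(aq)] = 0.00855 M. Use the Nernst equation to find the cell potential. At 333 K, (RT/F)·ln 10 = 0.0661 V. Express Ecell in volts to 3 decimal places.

+0.562 V

Sn⁴⁺/Sn²⁺ is reduced (cathode, E° = +0.160 V) and Tl⁺/Tl is oxidized (anode).
The standard potential is +0.160 − (−0.338) = +0.498 V and the balanced reaction transfers n = 2 electrons.
The balanced reaction is Sn⁴⁺(aq) + 2 Tl(s) → Sn²⁺(aq) + 2 Tl⁺(aq), so Q = ([Sn²⁺(aq)]·[Tl⁺(aq)]^2) / [Sn⁴⁺(aq)] = 0.0113 and log Q = −1.946.
By the Nernst equation, E = +0.498 − (0.0661/2)·(−1.946) = +0.562 V.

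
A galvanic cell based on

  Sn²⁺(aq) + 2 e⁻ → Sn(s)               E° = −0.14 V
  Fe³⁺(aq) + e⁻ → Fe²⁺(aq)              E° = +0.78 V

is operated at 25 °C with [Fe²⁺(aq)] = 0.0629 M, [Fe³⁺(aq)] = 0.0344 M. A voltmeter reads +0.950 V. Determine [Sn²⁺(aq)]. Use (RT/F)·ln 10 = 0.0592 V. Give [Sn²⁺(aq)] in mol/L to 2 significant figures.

0.029 M

The Fe³⁺/Fe²⁺ couple has the larger reduction potential, so it is the cathode: E°cell = +0.78 − (−0.14) = +0.92 V and n = 2.
Since E = E° − (0.0592/n)·log Q, log Q = n(E° − E)/0.0592 = −1.014.
For 2 Fe³⁺(aq) + Sn(s) → 2 Fe²⁺(aq) + Sn²⁺(aq), the reaction quotient is Q = ([Fe²⁺(aq)]^2·[Sn²⁺(aq)]) / [Fe³⁺(aq)]^2.
Solving for the unknown gives log [Sn²⁺(aq)] = −1.538, so [Sn²⁺(aq)] ≈ 0.029 M.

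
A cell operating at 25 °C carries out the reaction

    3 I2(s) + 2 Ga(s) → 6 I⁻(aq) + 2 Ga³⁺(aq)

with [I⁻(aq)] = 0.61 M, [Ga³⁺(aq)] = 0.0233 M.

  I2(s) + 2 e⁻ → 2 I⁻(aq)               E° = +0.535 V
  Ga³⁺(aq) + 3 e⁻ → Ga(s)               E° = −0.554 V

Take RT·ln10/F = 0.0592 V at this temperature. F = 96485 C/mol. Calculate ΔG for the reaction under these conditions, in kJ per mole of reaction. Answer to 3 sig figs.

With I₂/I⁻ reduced at the cathode, E°cell = +0.535 − (−0.554) = +1.089 V and n = 6.
Q = [I⁻(aq)]^6·[Ga³⁺(aq)]^2 = 2.8×10^−5, so log Q = −4.553 and E = +1.089 − (0.0592/6)(−4.553) = +1.1339 V.
Finally ΔG = −nFE = −(6)(96485 C/mol)(+1.1339 V) = −656 kJ/mol.

−656 kJ/mol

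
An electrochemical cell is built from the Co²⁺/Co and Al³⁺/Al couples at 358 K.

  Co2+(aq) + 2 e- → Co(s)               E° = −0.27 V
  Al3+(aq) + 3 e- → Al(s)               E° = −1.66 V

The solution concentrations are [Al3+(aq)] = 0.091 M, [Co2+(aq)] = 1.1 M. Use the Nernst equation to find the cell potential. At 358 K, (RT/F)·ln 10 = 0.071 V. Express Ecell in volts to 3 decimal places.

Since E°(Co²⁺/Co) > E°(Al³⁺/Al), Co²⁺/Co serves as the cathode.
E°cell = −0.27 − (−1.66) = +1.39 V, with n = 6 electrons transferred.
For the overall reaction 3 Co2+(aq) + 2 Al(s) → 3 Co(s) + 2 Al3+(aq), Q = [Al3+(aq)]^2 / [Co2+(aq)]^3 = 0.00622, giving log Q = −2.206.
By the Nernst equation, E = +1.39 − (0.071/6)·(−2.206) = +1.416 V.

+1.416 V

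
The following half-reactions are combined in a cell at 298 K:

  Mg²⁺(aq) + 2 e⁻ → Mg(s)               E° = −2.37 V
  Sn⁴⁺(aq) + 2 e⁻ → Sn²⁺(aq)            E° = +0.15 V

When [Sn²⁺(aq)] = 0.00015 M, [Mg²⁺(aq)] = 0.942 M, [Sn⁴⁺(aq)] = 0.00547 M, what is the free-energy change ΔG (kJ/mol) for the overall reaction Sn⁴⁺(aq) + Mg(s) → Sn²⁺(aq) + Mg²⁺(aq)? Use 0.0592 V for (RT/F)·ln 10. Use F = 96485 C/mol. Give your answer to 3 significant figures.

−495 kJ/mol

The standard cell potential is +0.15 − (−2.37) = +2.52 V, with n = 2 electrons in the balanced equation.
Here Q = ([Sn²⁺(aq)]·[Mg²⁺(aq)]) / [Sn⁴⁺(aq)] = 0.0258 (log Q = −1.588), giving E = +2.52 − (0.0592/2)·(−1.588) = +2.5670 V.
Then ΔG = −nFE = −2 × 96485 × +2.5670 J/mol = −495 kJ/mol.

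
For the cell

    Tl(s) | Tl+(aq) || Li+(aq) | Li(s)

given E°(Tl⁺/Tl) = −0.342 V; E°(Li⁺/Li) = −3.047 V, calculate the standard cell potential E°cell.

−2.705 V

By convention the left-hand electrode in cell notation is the anode (oxidation) and the right-hand electrode is the cathode (reduction).
E°cell = E°(right) − E°(left) = −3.047 − (−0.342) = −2.705 V.
The negative sign shows that, as written, the cell would require an external voltage to drive the reaction.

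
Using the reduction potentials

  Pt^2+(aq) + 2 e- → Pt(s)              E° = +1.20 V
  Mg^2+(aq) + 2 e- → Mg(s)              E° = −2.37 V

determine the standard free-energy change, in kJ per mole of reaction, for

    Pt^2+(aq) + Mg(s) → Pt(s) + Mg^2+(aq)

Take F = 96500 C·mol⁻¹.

In the reaction as written Pt^2+(aq) is reduced, so the Pt²⁺/Pt couple is the cathode and Mg²⁺/Mg is the anode.
E°cell = +1.20 − (−2.37) = +3.57 V; balancing electrons gives n = 2.
ΔG° = −nFE°cell = −(2)(96500)(+3.57) J/mol = −689 kJ/mol.

−689 kJ/mol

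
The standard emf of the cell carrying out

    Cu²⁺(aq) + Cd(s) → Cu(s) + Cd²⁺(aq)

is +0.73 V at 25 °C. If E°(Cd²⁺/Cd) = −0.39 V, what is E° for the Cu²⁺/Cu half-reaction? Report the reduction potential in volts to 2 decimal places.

+0.34 V

In the reaction as written the Cu²⁺/Cu couple is reduced (cathode) and Cd²⁺/Cd is oxidized (anode), so E°cell = E°(Cu²⁺/Cu) − E°(Cd²⁺/Cd).
E°(Cu²⁺/Cu) = E°cell + E°(anode) = +0.73 + (−0.39) = +0.34 V.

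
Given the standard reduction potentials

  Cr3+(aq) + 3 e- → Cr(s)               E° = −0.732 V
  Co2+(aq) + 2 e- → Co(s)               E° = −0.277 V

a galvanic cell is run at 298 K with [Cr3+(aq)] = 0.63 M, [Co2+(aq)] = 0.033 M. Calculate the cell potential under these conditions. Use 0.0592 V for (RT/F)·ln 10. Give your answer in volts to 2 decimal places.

Since E°(Co²⁺/Co) > E°(Cr³⁺/Cr), Co²⁺/Co serves as the cathode.
E°cell = −0.277 − (−0.732) = +0.455 V, with n = 6 electrons transferred.
Balancing gives 3 Co2+(aq) + 2 Cr(s) → 3 Co(s) + 2 Cr3+(aq); hence Q = [Cr3+(aq)]^2 / [Co2+(aq)]^3 = 1.1×10^4 (log Q = 4.043).
By the Nernst equation, E = +0.455 − (0.0592/6)·(4.043) = +0.42 V.

+0.42 V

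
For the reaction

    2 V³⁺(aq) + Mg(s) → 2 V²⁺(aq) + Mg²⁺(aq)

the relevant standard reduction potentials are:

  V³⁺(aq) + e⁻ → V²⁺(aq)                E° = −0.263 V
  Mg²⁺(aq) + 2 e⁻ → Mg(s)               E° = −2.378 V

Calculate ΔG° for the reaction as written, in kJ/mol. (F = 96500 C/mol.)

−408 kJ/mol

In the reaction as written V³⁺(aq) is reduced, so the V³⁺/V²⁺ couple is the cathode and Mg²⁺/Mg is the anode.
E°cell = −0.263 − (−2.378) = +2.115 V; balancing electrons gives n = 2.
ΔG° = −nFE°cell = −(2)(96500)(+2.115) J/mol = −408 kJ/mol.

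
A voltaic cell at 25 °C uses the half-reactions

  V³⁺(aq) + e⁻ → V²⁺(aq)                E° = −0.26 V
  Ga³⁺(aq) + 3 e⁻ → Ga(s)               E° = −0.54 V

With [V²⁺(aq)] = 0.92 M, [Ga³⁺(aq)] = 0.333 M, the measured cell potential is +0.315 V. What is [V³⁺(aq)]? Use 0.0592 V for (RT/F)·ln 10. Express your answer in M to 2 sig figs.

The V³⁺/V²⁺ couple has the larger reduction potential, so it is the cathode: E°cell = −0.26 − (−0.54) = +0.28 V and n = 3.
Since E = E° − (0.0592/n)·log Q, log Q = n(E° − E)/0.0592 = −1.774.
The balanced reaction is 3 V³⁺(aq) + Ga(s) → 3 V²⁺(aq) + Ga³⁺(aq), so Q = ([V²⁺(aq)]^3·[Ga³⁺(aq)]) / [V³⁺(aq)]^3.
Solving for the unknown gives log [V³⁺(aq)] = 0.396, so [V³⁺(aq)] ≈ 2.5 M.

2.5 M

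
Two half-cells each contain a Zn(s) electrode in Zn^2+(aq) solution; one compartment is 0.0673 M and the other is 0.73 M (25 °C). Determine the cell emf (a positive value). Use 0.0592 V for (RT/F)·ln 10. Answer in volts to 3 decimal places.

0.031 V

For a concentration cell E°cell = 0, since both electrodes use the same couple.
The compartment with the higher Zn^2+(aq) concentration (0.73 M) acts as the cathode; ions are reduced there and produced at the dilute (0.0673 M) anode.
With n = 2, Ecell = −(0.0592/2)·log([dilute]/[conc]) = −(0.0592/2)·log(0.0673/0.73) = +0.031 V.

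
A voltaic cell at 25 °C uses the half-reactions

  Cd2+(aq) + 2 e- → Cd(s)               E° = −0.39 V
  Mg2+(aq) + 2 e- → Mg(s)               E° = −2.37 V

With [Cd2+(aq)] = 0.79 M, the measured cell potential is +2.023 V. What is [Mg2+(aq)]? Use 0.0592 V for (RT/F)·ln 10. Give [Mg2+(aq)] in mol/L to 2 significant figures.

Cd²⁺/Cd is the cathode (higher E°); E°cell = −0.39 − (−2.37) = +1.98 V with n = 2.
Rearranging E = E° − (0.0592/n)·log Q gives log Q = 2(+1.98 − (+2.023))/0.0592 = −1.453.
For Cd2+(aq) + Mg(s) → Cd(s) + Mg2+(aq), the reaction quotient is Q = [Mg2+(aq)] / [Cd2+(aq)].
Solving for the unknown gives log [Mg2+(aq)] = −1.555, so [Mg2+(aq)] ≈ 0.028 M.

0.028 M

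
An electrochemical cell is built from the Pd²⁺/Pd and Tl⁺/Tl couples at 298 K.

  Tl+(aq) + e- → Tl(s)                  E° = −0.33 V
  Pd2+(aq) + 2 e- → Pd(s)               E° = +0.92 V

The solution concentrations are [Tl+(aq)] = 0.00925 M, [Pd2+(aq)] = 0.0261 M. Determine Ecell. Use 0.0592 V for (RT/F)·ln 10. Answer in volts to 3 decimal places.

The Pd²⁺/Pd couple has the more positive E°, so it is the cathode; Tl⁺/Tl is the anode.
The standard potential is +0.92 − (−0.33) = +1.25 V and the balanced reaction transfers n = 2 electrons.
Balancing gives Pd2+(aq) + 2 Tl(s) → Pd(s) + 2 Tl+(aq); hence Q = [Tl+(aq)]^2 / [Pd2+(aq)] = 0.00328 (log Q = −2.484).
E = E° − (0.0592/n)·log Q = +1.25 − (0.0592/2)(−2.484) = +1.324 V.

+1.324 V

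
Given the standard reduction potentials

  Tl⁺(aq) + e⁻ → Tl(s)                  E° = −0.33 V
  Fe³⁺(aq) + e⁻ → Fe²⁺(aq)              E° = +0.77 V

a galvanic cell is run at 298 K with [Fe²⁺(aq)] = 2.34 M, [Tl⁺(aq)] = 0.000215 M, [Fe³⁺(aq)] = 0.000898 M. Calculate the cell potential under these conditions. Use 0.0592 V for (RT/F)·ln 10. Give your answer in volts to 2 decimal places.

The Fe³⁺/Fe²⁺ couple has the more positive E°, so it is the cathode; Tl⁺/Tl is the anode.
E°cell = +0.77 − (−0.33) = +1.10 V, with n = 1 electron transferred.
For the overall reaction Fe³⁺(aq) + Tl(s) → Fe²⁺(aq) + Tl⁺(aq), Q = ([Fe²⁺(aq)]·[Tl⁺(aq)]) / [Fe³⁺(aq)] = 0.56, giving log Q = −0.252.
Applying E = E° − (RT ln10/nF)·log Q gives +1.10 − (0.0592/1)(−0.252) = +1.11 V.

+1.11 V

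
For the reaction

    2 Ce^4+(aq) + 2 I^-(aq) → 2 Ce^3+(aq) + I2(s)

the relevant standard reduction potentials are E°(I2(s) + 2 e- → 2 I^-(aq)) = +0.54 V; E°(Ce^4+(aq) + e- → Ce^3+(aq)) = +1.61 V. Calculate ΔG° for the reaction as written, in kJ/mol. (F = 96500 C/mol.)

In the reaction as written Ce^4+(aq) is reduced, so the Ce⁴⁺/Ce³⁺ couple is the cathode and I₂/I⁻ is the anode.
E°cell = +1.61 − (+0.54) = +1.07 V; balancing electrons gives n = 2.
ΔG° = −nFE°cell = −(2)(96500)(+1.07) J/mol = −207 kJ/mol.

−207 kJ/mol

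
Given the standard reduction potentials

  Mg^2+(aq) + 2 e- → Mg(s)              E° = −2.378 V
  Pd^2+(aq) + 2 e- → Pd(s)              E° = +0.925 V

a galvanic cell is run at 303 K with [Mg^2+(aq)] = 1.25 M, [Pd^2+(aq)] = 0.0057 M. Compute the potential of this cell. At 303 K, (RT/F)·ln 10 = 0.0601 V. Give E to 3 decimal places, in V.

+3.233 V

Pd²⁺/Pd is reduced (cathode, E° = +0.925 V) and Mg²⁺/Mg is oxidized (anode).
E°cell = E°cat − E°an = +0.925 − (−2.378) = +3.303 V; n = 2.
For the overall reaction Pd^2+(aq) + Mg(s) → Pd(s) + Mg^2+(aq), Q = [Mg^2+(aq)] / [Pd^2+(aq)] = 219, giving log Q = 2.341.
Applying E = E° − (RT ln10/nF)·log Q gives +3.303 − (0.0601/2)(2.341) = +3.233 V.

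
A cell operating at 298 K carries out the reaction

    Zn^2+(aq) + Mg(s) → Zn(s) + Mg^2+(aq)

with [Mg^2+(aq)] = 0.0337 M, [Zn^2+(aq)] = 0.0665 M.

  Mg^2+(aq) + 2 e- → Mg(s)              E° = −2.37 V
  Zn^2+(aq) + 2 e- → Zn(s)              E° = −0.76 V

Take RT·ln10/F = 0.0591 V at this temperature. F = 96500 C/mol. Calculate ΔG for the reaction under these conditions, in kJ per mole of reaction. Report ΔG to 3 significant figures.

With Zn²⁺/Zn reduced at the cathode, E°cell = −0.76 − (−2.37) = +1.61 V and n = 2.
Here Q = [Mg^2+(aq)] / [Zn^2+(aq)] = 0.507 (log Q = −0.295), giving E = +1.61 − (0.0591/2)·(−0.295) = +1.6187 V.
ΔG = −nFE = −(2)(96500)(+1.6187) J/mol = −312 kJ/mol.

−312 kJ/mol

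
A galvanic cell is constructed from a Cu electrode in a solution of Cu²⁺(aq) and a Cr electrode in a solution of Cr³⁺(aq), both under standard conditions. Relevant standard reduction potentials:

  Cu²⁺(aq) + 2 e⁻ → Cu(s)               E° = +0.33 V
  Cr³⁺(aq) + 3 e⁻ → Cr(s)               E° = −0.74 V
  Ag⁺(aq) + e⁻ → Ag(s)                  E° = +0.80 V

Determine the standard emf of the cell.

The Cu²⁺/Cu couple has the higher E°, so Cu ion is reduced (cathode) and Cr is oxidized (anode).
E°cell = E°(cathode) − E°(anode) = +0.33 − (−0.74) = +1.07 V.

+1.07 V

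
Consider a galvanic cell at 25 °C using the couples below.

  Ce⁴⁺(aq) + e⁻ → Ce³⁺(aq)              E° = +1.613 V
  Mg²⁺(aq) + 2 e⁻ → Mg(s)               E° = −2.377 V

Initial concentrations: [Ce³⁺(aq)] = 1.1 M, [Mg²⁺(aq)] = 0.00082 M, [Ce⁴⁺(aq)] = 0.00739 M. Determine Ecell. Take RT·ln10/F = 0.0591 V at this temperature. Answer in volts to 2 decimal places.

+3.95 V

The Ce⁴⁺/Ce³⁺ couple has the more positive E°, so it is the cathode; Mg²⁺/Mg is the anode.
E°cell = +1.613 − (−2.377) = +3.990 V, with n = 2 electrons transferred.
The balanced reaction is 2 Ce⁴⁺(aq) + Mg(s) → 2 Ce³⁺(aq) + Mg²⁺(aq), so Q = ([Ce³⁺(aq)]^2·[Mg²⁺(aq)]) / [Ce⁴⁺(aq)]^2 = 18.2 and log Q = 1.259.
By the Nernst equation, E = +3.990 − (0.0591/2)·(1.259) = +3.95 V.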